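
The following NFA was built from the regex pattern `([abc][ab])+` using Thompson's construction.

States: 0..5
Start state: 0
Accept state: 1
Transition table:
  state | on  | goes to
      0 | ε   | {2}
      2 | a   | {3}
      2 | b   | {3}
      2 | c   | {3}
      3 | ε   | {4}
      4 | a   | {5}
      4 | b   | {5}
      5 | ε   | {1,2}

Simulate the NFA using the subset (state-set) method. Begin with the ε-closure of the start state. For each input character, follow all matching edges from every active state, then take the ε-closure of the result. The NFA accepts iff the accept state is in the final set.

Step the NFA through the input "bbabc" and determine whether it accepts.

Answer: REJECT

Trace:
initial (ε-close {0}): {0,2}
'b' @ 1: {3,4}
'b' @ 2: {1,2,5}  [accepting]
'a' @ 3: {3,4}
'b' @ 4: {1,2,5}  [accepting]
'c' @ 5: {3,4}
end set {3,4} — state 1 not in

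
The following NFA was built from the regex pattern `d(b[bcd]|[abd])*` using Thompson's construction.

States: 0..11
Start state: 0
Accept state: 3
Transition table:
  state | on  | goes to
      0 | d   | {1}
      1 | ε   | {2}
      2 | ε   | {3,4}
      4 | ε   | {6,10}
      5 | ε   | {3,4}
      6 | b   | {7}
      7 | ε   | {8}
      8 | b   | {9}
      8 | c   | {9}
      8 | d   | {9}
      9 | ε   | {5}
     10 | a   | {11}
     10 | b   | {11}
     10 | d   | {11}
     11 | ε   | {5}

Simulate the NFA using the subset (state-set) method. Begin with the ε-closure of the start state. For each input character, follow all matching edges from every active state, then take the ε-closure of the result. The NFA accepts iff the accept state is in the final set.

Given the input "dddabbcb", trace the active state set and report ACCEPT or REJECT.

Answer: ACCEPT

Derivation:
S₀ = ε-closure({0}) = {0}
'd' @ 1: {1,2,3,4,6,10}  ✓accept
'd' @ 2: {3,4,5,6,10,11}  ✓accept
'd' @ 3: {3,4,5,6,10,11}  ✓accept
'a' @ 4: {3,4,5,6,10,11}  ✓accept
'b' @ 5: {3,4,5,6,7,8,10,11}  ✓accept
'b' @ 6: {3,4,5,6,7,8,9,10,11}  ✓accept
'c' @ 7: {3,4,5,6,9,10}  ✓accept
'b' @ 8: {3,4,5,6,7,8,10,11}  ✓accept
after full input: {3,4,5,6,7,8,10,11}  (accept=3 in)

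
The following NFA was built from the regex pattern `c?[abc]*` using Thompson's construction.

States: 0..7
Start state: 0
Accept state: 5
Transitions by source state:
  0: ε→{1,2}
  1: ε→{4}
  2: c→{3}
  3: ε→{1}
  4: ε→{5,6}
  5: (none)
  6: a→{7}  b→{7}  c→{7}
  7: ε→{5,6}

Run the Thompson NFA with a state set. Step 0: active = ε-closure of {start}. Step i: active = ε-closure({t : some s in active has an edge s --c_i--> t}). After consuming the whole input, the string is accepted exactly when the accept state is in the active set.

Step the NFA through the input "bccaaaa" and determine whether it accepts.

initial (ε-close {0}): {0,1,2,4,5,6}
'b' @ 1: {5,6,7}  (accept∈set)
'c' @ 2: {5,6,7}  (accept∈set)
'c' @ 3: {5,6,7}  (accept∈set)
'a' @ 4: {5,6,7}  (accept∈set)
'a' @ 5: {5,6,7}  (accept∈set)
'a' @ 6: {5,6,7}  (accept∈set)
'a' @ 7: {5,6,7}  (accept∈set)
end set {5,6,7} — state 5 in

Answer: ACCEPT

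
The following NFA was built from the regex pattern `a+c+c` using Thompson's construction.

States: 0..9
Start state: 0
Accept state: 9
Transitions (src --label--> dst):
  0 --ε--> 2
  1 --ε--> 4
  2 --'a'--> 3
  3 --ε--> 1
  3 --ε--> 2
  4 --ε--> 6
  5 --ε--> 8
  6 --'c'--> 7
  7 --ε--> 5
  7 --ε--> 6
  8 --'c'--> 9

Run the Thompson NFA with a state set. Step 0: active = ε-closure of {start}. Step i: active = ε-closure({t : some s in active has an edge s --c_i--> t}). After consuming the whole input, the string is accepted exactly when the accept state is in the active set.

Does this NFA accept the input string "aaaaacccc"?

start: ε-closure({0}) = {0,2}
'a' @ 1: {1,2,3,4,6}
'a' @ 2: {1,2,3,4,6}
'a' @ 3: {1,2,3,4,6}
'a' @ 4: {1,2,3,4,6}
'a' @ 5: {1,2,3,4,6}
'c' @ 6: {5,6,7,8}
'c' @ 7: {5,6,7,8,9}  (accept∈set)
'c' @ 8: {5,6,7,8,9}  (accept∈set)
'c' @ 9: {5,6,7,8,9}  (accept∈set)
end set {5,6,7,8,9} — state 9 in

Answer: ACCEPT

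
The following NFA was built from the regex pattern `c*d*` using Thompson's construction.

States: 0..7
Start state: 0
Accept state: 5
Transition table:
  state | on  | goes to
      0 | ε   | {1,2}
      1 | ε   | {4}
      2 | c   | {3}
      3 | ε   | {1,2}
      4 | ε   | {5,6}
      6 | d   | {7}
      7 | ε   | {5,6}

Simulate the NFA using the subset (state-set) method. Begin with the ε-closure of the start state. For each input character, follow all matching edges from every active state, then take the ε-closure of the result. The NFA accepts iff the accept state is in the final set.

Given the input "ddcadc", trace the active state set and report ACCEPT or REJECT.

Answer: REJECT

Steps:
S₀ = ε-closure({0}) = {0,1,2,4,5,6}
'd' @ 1: {5,6,7}  (accept∈set)
'd' @ 2: {5,6,7}  (accept∈set)
'c' @ 3: {}  — state set empty
rest 'adc' ignored (set empty)
after full input: {}  (accept=5 not in)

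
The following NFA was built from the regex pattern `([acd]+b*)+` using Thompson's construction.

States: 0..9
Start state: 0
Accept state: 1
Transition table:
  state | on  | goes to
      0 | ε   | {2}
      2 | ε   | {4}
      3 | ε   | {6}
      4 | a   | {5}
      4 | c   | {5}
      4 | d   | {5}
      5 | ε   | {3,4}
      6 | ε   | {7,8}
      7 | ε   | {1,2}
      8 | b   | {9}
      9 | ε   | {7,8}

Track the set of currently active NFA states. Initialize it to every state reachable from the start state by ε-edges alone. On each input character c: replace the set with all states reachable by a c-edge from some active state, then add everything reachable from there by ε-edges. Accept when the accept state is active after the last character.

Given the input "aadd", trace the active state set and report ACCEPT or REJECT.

initial (ε-close {0}): {0,2,4}
'a' @ 1: {1,2,3,4,5,6,7,8}  (accept∈set)
'a' @ 2: {1,2,3,4,5,6,7,8}  (accept∈set)
'd' @ 3: {1,2,3,4,5,6,7,8}  (accept∈set)
'd' @ 4: {1,2,3,4,5,6,7,8}  (accept∈set)
end set {1,2,3,4,5,6,7,8} — state 1 in

Answer: ACCEPT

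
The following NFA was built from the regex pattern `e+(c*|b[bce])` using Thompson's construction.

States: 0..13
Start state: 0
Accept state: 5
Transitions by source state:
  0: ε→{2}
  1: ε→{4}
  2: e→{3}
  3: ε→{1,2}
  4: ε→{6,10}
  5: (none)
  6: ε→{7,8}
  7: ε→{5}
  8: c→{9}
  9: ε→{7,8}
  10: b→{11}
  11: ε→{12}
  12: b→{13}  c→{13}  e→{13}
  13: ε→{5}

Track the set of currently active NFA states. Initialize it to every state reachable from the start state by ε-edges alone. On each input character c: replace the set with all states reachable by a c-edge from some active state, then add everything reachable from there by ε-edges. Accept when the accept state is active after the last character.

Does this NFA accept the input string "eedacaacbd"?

Answer: REJECT

Derivation:
initial (ε-close {0}): {0,2}
'e' @ 1: {1,2,3,4,5,6,7,8,10}  ✓accept
'e' @ 2: {1,2,3,4,5,6,7,8,10}  ✓accept
'd' @ 3: {}  — state set empty
rest 'acaacbd' ignored (set empty)
after full input: {}  (accept=5 not in)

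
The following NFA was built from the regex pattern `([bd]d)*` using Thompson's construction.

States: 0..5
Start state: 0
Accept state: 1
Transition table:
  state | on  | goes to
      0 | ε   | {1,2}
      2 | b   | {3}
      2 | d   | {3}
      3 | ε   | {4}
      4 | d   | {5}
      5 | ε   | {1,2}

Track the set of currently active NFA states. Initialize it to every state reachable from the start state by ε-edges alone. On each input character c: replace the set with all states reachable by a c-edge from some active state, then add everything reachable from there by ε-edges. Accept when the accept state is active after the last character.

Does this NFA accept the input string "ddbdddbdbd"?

start: ε-closure({0}) = {0,1,2}
'd' @ 1: {3,4}
'd' @ 2: {1,2,5}  ✓accept
'b' @ 3: {3,4}
'd' @ 4: {1,2,5}  ✓accept
'd' @ 5: {3,4}
'd' @ 6: {1,2,5}  ✓accept
'b' @ 7: {3,4}
'd' @ 8: {1,2,5}  ✓accept
'b' @ 9: {3,4}
'd' @ 10: {1,2,5}  ✓accept
final: {1,2,5}; accept 1 in set

Answer: ACCEPT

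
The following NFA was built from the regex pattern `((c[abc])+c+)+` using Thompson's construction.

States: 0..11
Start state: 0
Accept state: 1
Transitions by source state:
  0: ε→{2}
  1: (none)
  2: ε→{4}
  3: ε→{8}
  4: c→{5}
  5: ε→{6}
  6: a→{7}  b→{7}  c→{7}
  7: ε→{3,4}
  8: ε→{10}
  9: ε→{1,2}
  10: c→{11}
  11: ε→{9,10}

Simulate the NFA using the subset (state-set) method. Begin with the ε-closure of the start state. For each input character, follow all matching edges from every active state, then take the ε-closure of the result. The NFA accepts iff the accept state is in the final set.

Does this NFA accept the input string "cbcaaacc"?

S₀ = ε-closure({0}) = {0,2,4}
'c' @ 1: {5,6}
'b' @ 2: {3,4,7,8,10}
'c' @ 3: {1,2,4,5,6,9,10,11}  [accepting]
'a' @ 4: {3,4,7,8,10}
'a' @ 5: {}  — state set empty
rest 'acc' ignored (set empty)
end set {} — state 1 not in

Answer: REJECT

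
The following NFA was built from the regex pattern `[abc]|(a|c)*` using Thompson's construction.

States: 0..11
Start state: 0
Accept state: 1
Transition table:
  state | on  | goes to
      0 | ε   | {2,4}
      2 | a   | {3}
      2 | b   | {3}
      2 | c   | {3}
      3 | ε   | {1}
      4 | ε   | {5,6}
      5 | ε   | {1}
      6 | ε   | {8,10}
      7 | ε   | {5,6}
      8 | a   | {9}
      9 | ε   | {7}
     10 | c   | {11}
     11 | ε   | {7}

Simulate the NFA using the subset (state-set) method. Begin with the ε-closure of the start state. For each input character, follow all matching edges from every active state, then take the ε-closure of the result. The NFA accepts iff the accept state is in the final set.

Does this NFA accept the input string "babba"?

Answer: REJECT

Trace:
start: ε-closure({0}) = {0,1,2,4,5,6,8,10}
'b' @ 1: {1,3}  ✓accept
'a' @ 2: {}  — dead — no transitions
rest 'bba' ignored (set empty)
final: {}; accept 1 not in set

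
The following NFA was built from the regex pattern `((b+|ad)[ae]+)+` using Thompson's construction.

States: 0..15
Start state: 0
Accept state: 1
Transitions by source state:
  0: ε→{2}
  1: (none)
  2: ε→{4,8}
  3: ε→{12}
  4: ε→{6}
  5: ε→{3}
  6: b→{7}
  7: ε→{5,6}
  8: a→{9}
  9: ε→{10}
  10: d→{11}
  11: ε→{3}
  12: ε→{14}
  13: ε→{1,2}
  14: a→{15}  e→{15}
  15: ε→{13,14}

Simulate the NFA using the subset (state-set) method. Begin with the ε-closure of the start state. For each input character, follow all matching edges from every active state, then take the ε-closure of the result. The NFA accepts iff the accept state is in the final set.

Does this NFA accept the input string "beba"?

initial (ε-close {0}): {0,2,4,6,8}
'b' @ 1: {3,5,6,7,12,14}
'e' @ 2: {1,2,4,6,8,13,14,15}  (accept∈set)
'b' @ 3: {3,5,6,7,12,14}
'a' @ 4: {1,2,4,6,8,13,14,15}  (accept∈set)
after full input: {1,2,4,6,8,13,14,15}  (accept=1 in)

Answer: ACCEPT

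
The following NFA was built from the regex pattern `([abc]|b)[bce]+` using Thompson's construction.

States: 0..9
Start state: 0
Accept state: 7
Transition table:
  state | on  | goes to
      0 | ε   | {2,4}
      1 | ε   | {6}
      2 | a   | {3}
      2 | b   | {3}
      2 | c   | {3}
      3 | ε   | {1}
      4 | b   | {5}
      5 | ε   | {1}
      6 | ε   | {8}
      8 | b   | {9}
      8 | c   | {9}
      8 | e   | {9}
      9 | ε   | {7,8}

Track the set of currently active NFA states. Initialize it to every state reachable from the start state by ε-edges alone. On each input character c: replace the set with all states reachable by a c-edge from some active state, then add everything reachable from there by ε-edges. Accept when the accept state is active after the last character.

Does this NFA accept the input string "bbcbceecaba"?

Answer: REJECT

Derivation:
initial (ε-close {0}): {0,2,4}
'b' @ 1: {1,3,5,6,8}
'b' @ 2: {7,8,9}  (accept∈set)
'c' @ 3: {7,8,9}  (accept∈set)
'b' @ 4: {7,8,9}  (accept∈set)
'c' @ 5: {7,8,9}  (accept∈set)
'e' @ 6: {7,8,9}  (accept∈set)
'e' @ 7: {7,8,9}  (accept∈set)
'c' @ 8: {7,8,9}  (accept∈set)
'a' @ 9: {}  — dead — no transitions
rest 'ba' ignored (set empty)
after full input: {}  (accept=7 not in)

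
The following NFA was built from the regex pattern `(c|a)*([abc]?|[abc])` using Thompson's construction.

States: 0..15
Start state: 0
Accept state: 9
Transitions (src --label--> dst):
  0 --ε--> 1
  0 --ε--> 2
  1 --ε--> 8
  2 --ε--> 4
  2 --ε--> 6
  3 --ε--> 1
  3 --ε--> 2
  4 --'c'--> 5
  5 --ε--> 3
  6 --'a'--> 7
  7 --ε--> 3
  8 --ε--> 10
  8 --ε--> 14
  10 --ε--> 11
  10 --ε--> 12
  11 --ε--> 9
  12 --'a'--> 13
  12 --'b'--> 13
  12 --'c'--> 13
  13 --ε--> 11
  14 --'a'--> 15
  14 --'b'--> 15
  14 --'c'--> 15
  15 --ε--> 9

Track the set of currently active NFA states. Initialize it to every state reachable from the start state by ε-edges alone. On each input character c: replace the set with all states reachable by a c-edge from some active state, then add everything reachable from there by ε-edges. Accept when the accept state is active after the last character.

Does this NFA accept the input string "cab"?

Answer: ACCEPT

Derivation:
S₀ = ε-closure({0}) = {0,1,2,4,6,8,9,10,11,12,14}
'c' @ 1: {1,2,3,4,5,6,8,9,10,11,12,13,14,15}  (accept∈set)
'a' @ 2: {1,2,3,4,6,7,8,9,10,11,12,13,14,15}  (accept∈set)
'b' @ 3: {9,11,13,15}  (accept∈set)
after full input: {9,11,13,15}  (accept=9 in)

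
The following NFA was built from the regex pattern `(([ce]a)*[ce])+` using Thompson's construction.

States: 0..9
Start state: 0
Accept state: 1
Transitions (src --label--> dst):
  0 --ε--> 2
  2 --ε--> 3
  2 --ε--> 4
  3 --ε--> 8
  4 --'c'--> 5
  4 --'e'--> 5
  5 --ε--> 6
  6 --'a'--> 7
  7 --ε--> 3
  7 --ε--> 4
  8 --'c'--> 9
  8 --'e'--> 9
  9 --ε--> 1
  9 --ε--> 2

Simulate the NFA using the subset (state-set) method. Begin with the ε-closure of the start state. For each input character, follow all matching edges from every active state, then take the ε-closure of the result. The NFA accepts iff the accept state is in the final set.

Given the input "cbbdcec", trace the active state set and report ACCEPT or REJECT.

S₀ = ε-closure({0}) = {0,2,3,4,8}
'c' @ 1: {1,2,3,4,5,6,8,9}  [accepting]
'b' @ 2: {}  — dead — no transitions
rest 'bdcec' ignored (set empty)
after full input: {}  (accept=1 not in)

Answer: REJECT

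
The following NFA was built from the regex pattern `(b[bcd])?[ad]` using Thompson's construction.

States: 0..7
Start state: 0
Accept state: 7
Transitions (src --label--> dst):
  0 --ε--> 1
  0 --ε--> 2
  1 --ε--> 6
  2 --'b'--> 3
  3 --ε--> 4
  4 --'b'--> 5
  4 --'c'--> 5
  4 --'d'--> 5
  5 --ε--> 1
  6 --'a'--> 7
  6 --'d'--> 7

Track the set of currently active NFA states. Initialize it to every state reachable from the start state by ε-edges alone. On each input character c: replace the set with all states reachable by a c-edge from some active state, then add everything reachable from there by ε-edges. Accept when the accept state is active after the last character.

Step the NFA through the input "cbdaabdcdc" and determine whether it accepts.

Answer: REJECT

Derivation:
S₀ = ε-closure({0}) = {0,1,2,6}
'c' @ 1: {}  — dead — no transitions
rest 'bdaabdcdc' ignored (set empty)
after full input: {}  (accept=7 not in)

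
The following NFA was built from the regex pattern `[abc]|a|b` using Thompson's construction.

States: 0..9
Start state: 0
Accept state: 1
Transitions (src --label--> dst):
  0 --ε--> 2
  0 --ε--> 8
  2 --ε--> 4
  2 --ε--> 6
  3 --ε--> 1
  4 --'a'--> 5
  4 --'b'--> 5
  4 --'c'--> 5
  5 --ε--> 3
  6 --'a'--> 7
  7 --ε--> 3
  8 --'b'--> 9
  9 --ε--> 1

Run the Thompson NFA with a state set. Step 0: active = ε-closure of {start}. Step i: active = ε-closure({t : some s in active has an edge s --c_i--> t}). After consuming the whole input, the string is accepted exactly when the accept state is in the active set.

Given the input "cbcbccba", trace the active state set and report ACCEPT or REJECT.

start: ε-closure({0}) = {0,2,4,6,8}
'c' @ 1: {1,3,5}  [accepting]
'b' @ 2: {}  — no active states
rest 'cbccba' ignored (set empty)
final: {}; accept 1 not in set

Answer: REJECT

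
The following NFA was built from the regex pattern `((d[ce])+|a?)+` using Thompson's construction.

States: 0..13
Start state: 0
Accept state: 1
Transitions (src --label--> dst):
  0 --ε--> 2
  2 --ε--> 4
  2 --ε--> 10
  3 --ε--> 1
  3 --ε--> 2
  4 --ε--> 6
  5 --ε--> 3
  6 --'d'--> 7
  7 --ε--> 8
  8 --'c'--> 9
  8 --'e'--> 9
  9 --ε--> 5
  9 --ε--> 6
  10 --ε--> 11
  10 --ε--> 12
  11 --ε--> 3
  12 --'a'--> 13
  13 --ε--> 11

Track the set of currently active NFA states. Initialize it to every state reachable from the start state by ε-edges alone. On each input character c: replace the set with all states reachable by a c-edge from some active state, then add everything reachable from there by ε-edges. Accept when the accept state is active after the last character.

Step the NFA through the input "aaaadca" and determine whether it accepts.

initial (ε-close {0}): {0,1,2,3,4,6,10,11,12}
'a' @ 1: {1,2,3,4,6,10,11,12,13}  (accept∈set)
'a' @ 2: {1,2,3,4,6,10,11,12,13}  (accept∈set)
'a' @ 3: {1,2,3,4,6,10,11,12,13}  (accept∈set)
'a' @ 4: {1,2,3,4,6,10,11,12,13}  (accept∈set)
'd' @ 5: {7,8}
'c' @ 6: {1,2,3,4,5,6,9,10,11,12}  (accept∈set)
'a' @ 7: {1,2,3,4,6,10,11,12,13}  (accept∈set)
end set {1,2,3,4,6,10,11,12,13} — state 1 in

Answer: ACCEPT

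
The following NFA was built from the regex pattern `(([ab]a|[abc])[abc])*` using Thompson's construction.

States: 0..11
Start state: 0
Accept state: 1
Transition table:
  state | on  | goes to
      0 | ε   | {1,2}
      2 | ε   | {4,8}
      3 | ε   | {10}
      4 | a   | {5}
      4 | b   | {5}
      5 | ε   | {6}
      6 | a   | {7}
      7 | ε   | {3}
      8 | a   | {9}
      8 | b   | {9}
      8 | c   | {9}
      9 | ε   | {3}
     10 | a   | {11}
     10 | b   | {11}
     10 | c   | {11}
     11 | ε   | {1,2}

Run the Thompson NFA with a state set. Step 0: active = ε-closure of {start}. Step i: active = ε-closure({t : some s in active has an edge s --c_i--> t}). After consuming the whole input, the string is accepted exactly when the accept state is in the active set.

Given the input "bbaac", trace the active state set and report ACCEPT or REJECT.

Answer: ACCEPT

Steps:
start: ε-closure({0}) = {0,1,2,4,8}
'b' @ 1: {3,5,6,9,10}
'b' @ 2: {1,2,4,8,11}  (accept∈set)
'a' @ 3: {3,5,6,9,10}
'a' @ 4: {1,2,3,4,7,8,10,11}  (accept∈set)
'c' @ 5: {1,2,3,4,8,9,10,11}  (accept∈set)
final: {1,2,3,4,8,9,10,11}; accept 1 in set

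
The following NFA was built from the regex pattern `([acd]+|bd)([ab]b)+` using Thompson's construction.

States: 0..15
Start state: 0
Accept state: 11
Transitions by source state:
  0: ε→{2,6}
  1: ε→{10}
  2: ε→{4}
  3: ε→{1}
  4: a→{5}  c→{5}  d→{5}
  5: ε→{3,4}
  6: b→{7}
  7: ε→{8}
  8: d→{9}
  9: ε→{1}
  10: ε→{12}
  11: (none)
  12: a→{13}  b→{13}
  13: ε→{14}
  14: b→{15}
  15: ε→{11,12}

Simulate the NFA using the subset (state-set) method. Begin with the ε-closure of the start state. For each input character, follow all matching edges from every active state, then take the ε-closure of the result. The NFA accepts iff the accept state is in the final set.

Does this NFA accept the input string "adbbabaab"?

Answer: REJECT

Derivation:
start: ε-closure({0}) = {0,2,4,6}
'a' @ 1: {1,3,4,5,10,12}
'd' @ 2: {1,3,4,5,10,12}
'b' @ 3: {13,14}
'b' @ 4: {11,12,15}  [accepting]
'a' @ 5: {13,14}
'b' @ 6: {11,12,15}  [accepting]
'a' @ 7: {13,14}
'a' @ 8: {}  — state set empty
rest 'b' ignored (set empty)
after full input: {}  (accept=11 not in)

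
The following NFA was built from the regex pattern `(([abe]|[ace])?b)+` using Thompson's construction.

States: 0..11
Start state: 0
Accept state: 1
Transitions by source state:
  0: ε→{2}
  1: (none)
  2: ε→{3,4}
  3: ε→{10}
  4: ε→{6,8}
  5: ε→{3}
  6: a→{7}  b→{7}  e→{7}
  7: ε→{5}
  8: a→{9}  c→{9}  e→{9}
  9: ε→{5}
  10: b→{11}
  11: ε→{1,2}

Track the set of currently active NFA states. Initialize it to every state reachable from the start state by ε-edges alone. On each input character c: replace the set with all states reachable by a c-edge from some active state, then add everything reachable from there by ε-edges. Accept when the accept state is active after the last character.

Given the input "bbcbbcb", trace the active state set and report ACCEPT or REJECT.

Answer: ACCEPT

Trace:
start: ε-closure({0}) = {0,2,3,4,6,8,10}
'b' @ 1: {1,2,3,4,5,6,7,8,10,11}  (accept∈set)
'b' @ 2: {1,2,3,4,5,6,7,8,10,11}  (accept∈set)
'c' @ 3: {3,5,9,10}
'b' @ 4: {1,2,3,4,6,8,10,11}  (accept∈set)
'b' @ 5: {1,2,3,4,5,6,7,8,10,11}  (accept∈set)
'c' @ 6: {3,5,9,10}
'b' @ 7: {1,2,3,4,6,8,10,11}  (accept∈set)
after full input: {1,2,3,4,6,8,10,11}  (accept=1 in)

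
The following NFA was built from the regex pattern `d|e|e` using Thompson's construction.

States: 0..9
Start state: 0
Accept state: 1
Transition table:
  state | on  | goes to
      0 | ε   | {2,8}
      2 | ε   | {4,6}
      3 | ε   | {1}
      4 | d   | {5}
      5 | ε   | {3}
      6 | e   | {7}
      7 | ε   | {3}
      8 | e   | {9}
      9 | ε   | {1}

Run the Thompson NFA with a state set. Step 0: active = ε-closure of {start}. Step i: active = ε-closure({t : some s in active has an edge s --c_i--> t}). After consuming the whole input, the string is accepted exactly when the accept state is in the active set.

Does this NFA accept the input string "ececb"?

start: ε-closure({0}) = {0,2,4,6,8}
'e' @ 1: {1,3,7,9}  ✓accept
'c' @ 2: {}  — no active states
rest 'ecb' ignored (set empty)
after full input: {}  (accept=1 not in)

Answer: REJECT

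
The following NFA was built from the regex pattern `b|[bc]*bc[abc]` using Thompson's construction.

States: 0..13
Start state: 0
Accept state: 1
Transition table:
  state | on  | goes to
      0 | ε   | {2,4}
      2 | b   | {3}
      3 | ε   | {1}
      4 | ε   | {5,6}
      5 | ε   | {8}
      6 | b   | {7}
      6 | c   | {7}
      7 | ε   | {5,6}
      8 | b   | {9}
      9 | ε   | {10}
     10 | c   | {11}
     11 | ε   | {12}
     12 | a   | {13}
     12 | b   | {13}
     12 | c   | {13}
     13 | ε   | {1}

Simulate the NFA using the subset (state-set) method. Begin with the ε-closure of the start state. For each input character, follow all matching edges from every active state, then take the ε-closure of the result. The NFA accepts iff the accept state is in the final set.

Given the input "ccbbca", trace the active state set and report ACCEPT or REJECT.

Answer: ACCEPT

Trace:
S₀ = ε-closure({0}) = {0,2,4,5,6,8}
'c' @ 1: {5,6,7,8}
'c' @ 2: {5,6,7,8}
'b' @ 3: {5,6,7,8,9,10}
'b' @ 4: {5,6,7,8,9,10}
'c' @ 5: {5,6,7,8,11,12}
'a' @ 6: {1,13}  [accepting]
final: {1,13}; accept 1 in set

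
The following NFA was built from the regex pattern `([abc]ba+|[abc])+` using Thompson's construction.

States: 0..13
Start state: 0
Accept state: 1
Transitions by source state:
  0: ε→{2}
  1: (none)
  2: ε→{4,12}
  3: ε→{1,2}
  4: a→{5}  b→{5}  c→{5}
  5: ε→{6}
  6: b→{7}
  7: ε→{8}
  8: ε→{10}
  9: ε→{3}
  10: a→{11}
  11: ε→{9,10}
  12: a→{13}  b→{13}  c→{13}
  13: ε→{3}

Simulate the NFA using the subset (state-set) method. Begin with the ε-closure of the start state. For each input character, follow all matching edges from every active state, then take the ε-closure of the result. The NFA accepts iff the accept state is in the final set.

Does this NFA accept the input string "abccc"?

Answer: ACCEPT

Derivation:
S₀ = ε-closure({0}) = {0,2,4,12}
'a' @ 1: {1,2,3,4,5,6,12,13}  (accept∈set)
'b' @ 2: {1,2,3,4,5,6,7,8,10,12,13}  (accept∈set)
'c' @ 3: {1,2,3,4,5,6,12,13}  (accept∈set)
'c' @ 4: {1,2,3,4,5,6,12,13}  (accept∈set)
'c' @ 5: {1,2,3,4,5,6,12,13}  (accept∈set)
after full input: {1,2,3,4,5,6,12,13}  (accept=1 in)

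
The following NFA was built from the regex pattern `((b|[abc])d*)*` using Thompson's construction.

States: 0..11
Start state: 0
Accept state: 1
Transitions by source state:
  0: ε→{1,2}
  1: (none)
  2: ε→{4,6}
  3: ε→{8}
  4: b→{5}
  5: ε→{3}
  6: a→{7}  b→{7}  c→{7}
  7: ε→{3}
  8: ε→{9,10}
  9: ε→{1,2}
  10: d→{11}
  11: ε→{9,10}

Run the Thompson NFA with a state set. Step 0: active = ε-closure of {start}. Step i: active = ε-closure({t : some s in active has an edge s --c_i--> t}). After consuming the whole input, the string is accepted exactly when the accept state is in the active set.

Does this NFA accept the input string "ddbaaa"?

initial (ε-close {0}): {0,1,2,4,6}
'd' @ 1: {}  — dead — no transitions
rest 'dbaaa' ignored (set empty)
final: {}; accept 1 not in set

Answer: REJECT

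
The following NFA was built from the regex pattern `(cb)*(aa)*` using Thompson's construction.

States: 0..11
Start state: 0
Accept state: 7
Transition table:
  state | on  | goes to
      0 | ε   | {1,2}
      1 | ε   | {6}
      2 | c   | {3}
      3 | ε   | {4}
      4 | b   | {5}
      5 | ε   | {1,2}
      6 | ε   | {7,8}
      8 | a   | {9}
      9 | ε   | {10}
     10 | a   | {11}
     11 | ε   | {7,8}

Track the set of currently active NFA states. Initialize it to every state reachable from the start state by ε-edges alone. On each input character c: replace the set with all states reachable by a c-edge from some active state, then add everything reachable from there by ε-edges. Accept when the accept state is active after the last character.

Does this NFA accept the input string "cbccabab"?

initial (ε-close {0}): {0,1,2,6,7,8}
'c' @ 1: {3,4}
'b' @ 2: {1,2,5,6,7,8}  [accepting]
'c' @ 3: {3,4}
'c' @ 4: {}  — no active states
rest 'abab' ignored (set empty)
final: {}; accept 7 not in set

Answer: REJECT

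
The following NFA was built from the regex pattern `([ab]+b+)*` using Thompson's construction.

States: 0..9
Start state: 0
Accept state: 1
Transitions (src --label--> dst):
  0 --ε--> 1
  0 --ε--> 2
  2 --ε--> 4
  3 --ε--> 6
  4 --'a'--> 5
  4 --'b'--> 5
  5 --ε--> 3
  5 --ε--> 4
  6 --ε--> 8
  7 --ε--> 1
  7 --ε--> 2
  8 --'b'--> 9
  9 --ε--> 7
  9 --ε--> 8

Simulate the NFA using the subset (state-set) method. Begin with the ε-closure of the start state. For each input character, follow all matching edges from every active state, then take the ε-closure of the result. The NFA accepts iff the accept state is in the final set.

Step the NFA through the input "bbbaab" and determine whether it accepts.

Answer: ACCEPT

Derivation:
initial (ε-close {0}): {0,1,2,4}
'b' @ 1: {3,4,5,6,8}
'b' @ 2: {1,2,3,4,5,6,7,8,9}  (accept∈set)
'b' @ 3: {1,2,3,4,5,6,7,8,9}  (accept∈set)
'a' @ 4: {3,4,5,6,8}
'a' @ 5: {3,4,5,6,8}
'b' @ 6: {1,2,3,4,5,6,7,8,9}  (accept∈set)
after full input: {1,2,3,4,5,6,7,8,9}  (accept=1 in)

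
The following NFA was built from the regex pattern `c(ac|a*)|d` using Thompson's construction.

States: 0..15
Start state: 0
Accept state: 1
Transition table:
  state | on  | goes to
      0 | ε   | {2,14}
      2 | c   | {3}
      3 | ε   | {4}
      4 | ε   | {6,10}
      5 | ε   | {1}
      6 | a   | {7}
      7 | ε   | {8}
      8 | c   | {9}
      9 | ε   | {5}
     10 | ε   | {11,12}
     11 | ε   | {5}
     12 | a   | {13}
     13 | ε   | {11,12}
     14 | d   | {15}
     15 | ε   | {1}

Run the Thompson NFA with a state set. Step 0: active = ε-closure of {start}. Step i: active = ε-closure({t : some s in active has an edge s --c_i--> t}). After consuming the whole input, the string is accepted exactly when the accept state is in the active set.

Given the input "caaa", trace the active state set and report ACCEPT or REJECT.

Answer: ACCEPT

Steps:
initial (ε-close {0}): {0,2,14}
'c' @ 1: {1,3,4,5,6,10,11,12}  ✓accept
'a' @ 2: {1,5,7,8,11,12,13}  ✓accept
'a' @ 3: {1,5,11,12,13}  ✓accept
'a' @ 4: {1,5,11,12,13}  ✓accept
end set {1,5,11,12,13} — state 1 in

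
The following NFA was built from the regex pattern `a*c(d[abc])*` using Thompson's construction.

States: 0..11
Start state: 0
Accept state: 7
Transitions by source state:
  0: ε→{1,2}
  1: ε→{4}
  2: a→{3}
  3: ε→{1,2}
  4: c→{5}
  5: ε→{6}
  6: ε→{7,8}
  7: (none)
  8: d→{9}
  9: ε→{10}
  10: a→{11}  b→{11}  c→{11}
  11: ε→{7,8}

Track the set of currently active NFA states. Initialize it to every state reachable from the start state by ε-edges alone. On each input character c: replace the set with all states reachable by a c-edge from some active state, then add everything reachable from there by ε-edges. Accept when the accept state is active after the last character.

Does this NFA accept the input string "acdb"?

Answer: ACCEPT

Derivation:
initial (ε-close {0}): {0,1,2,4}
'a' @ 1: {1,2,3,4}
'c' @ 2: {5,6,7,8}  (accept∈set)
'd' @ 3: {9,10}
'b' @ 4: {7,8,11}  (accept∈set)
end set {7,8,11} — state 7 in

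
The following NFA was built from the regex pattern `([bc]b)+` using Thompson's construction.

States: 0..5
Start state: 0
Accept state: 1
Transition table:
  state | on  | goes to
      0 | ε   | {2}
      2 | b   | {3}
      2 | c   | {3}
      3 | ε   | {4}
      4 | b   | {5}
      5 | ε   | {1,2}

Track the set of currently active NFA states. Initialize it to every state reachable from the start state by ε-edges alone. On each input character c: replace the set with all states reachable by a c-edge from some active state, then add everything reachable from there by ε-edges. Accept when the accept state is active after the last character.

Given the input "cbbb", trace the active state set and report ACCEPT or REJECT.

initial (ε-close {0}): {0,2}
'c' @ 1: {3,4}
'b' @ 2: {1,2,5}  ✓accept
'b' @ 3: {3,4}
'b' @ 4: {1,2,5}  ✓accept
after full input: {1,2,5}  (accept=1 in)

Answer: ACCEPT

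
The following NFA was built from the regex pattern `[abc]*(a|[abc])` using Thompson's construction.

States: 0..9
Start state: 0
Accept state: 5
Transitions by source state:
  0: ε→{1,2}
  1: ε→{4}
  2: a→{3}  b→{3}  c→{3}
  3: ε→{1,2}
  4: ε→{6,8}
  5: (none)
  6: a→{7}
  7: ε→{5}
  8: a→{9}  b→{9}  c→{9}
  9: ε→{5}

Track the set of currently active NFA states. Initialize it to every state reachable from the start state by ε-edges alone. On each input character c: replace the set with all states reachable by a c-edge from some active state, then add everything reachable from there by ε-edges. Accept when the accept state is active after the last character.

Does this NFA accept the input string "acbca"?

S₀ = ε-closure({0}) = {0,1,2,4,6,8}
'a' @ 1: {1,2,3,4,5,6,7,8,9}  ✓accept
'c' @ 2: {1,2,3,4,5,6,8,9}  ✓accept
'b' @ 3: {1,2,3,4,5,6,8,9}  ✓accept
'c' @ 4: {1,2,3,4,5,6,8,9}  ✓accept
'a' @ 5: {1,2,3,4,5,6,7,8,9}  ✓accept
after full input: {1,2,3,4,5,6,7,8,9}  (accept=5 in)

Answer: ACCEPT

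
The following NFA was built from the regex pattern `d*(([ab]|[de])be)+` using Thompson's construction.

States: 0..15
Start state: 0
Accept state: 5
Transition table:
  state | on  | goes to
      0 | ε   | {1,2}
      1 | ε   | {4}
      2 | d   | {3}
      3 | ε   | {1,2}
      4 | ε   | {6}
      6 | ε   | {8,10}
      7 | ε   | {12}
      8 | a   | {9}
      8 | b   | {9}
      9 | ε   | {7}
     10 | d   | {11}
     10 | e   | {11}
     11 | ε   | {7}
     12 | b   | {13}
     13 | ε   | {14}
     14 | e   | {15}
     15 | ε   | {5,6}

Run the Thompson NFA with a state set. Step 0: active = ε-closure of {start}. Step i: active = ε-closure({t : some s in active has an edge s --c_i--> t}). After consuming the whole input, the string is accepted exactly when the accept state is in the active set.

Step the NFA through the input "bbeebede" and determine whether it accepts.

Answer: REJECT

Steps:
start: ε-closure({0}) = {0,1,2,4,6,8,10}
'b' @ 1: {7,9,12}
'b' @ 2: {13,14}
'e' @ 3: {5,6,8,10,15}  (accept∈set)
'e' @ 4: {7,11,12}
'b' @ 5: {13,14}
'e' @ 6: {5,6,8,10,15}  (accept∈set)
'd' @ 7: {7,11,12}
'e' @ 8: {}  — dead — no transitions
end set {} — state 5 not in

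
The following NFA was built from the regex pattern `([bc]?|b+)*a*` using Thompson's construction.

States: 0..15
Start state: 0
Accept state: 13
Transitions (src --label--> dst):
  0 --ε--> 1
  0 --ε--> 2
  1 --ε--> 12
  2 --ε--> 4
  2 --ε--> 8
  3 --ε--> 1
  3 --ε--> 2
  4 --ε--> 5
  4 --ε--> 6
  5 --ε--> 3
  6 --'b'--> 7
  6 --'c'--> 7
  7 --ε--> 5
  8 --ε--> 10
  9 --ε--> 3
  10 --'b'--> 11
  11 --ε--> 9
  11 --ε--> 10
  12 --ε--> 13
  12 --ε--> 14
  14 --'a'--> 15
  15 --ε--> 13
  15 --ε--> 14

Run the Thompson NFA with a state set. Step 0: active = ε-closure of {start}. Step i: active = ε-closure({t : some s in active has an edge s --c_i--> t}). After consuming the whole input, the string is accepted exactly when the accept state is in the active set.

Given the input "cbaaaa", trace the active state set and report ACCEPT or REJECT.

Answer: ACCEPT

Steps:
S₀ = ε-closure({0}) = {0,1,2,3,4,5,6,8,10,12,13,14}
'c' @ 1: {1,2,3,4,5,6,7,8,10,12,13,14}  ✓accept
'b' @ 2: {1,2,3,4,5,6,7,8,9,10,11,12,13,14}  ✓accept
'a' @ 3: {13,14,15}  ✓accept
'a' @ 4: {13,14,15}  ✓accept
'a' @ 5: {13,14,15}  ✓accept
'a' @ 6: {13,14,15}  ✓accept
end set {13,14,15} — state 13 in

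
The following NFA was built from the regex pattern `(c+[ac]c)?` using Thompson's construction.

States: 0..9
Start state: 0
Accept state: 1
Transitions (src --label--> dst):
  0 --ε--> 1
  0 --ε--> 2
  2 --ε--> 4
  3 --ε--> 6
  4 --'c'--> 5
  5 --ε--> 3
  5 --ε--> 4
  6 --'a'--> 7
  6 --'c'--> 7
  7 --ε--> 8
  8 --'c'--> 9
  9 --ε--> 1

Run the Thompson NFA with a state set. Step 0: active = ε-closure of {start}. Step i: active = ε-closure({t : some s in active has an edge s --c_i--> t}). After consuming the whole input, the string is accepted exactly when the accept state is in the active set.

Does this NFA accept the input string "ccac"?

start: ε-closure({0}) = {0,1,2,4}
'c' @ 1: {3,4,5,6}
'c' @ 2: {3,4,5,6,7,8}
'a' @ 3: {7,8}
'c' @ 4: {1,9}  [accepting]
end set {1,9} — state 1 in

Answer: ACCEPT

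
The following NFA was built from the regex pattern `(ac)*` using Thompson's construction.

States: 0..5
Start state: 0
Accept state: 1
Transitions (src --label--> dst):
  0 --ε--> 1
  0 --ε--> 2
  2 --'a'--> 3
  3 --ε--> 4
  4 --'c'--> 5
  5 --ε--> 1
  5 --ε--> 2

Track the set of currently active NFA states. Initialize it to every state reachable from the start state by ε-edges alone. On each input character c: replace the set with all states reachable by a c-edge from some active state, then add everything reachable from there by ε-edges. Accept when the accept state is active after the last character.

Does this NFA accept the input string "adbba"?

start: ε-closure({0}) = {0,1,2}
'a' @ 1: {3,4}
'd' @ 2: {}  — dead — no transitions
rest 'bba' ignored (set empty)
final: {}; accept 1 not in set

Answer: REJECT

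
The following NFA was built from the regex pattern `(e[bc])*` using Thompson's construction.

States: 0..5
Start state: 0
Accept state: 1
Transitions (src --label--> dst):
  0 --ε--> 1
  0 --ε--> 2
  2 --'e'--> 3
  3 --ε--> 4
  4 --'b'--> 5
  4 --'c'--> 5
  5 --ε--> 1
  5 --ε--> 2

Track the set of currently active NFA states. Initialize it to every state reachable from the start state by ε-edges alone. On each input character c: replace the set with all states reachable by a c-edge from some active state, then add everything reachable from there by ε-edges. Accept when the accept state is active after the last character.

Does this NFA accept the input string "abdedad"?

start: ε-closure({0}) = {0,1,2}
'a' @ 1: {}  — dead — no transitions
rest 'bdedad' ignored (set empty)
after full input: {}  (accept=1 not in)

Answer: REJECT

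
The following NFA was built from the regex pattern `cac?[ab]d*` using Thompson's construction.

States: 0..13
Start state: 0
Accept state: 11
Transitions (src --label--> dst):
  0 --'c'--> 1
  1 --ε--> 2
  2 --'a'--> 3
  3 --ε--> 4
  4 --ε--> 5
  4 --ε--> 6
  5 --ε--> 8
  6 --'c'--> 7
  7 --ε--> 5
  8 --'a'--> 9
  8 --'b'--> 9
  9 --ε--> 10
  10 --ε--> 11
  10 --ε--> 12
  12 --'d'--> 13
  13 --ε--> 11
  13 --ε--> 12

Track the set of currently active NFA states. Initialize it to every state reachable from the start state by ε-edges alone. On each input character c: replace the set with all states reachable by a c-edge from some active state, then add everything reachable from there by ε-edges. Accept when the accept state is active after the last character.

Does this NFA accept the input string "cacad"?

S₀ = ε-closure({0}) = {0}
'c' @ 1: {1,2}
'a' @ 2: {3,4,5,6,8}
'c' @ 3: {5,7,8}
'a' @ 4: {9,10,11,12}  ✓accept
'd' @ 5: {11,12,13}  ✓accept
end set {11,12,13} — state 11 in

Answer: ACCEPT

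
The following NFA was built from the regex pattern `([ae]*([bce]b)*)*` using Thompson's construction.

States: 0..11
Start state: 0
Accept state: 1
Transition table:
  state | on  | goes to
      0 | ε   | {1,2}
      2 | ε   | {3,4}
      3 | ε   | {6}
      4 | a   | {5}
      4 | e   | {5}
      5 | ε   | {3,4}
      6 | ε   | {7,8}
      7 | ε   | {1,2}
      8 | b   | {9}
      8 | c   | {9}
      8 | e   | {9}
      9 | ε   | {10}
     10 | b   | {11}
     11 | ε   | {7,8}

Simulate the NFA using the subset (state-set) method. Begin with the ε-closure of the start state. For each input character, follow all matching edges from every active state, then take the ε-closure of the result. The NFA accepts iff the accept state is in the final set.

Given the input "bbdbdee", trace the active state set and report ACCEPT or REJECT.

Answer: REJECT

Derivation:
initial (ε-close {0}): {0,1,2,3,4,6,7,8}
'b' @ 1: {9,10}
'b' @ 2: {1,2,3,4,6,7,8,11}  (accept∈set)
'd' @ 3: {}  — dead — no transitions
rest 'bdee' ignored (set empty)
after full input: {}  (accept=1 not in)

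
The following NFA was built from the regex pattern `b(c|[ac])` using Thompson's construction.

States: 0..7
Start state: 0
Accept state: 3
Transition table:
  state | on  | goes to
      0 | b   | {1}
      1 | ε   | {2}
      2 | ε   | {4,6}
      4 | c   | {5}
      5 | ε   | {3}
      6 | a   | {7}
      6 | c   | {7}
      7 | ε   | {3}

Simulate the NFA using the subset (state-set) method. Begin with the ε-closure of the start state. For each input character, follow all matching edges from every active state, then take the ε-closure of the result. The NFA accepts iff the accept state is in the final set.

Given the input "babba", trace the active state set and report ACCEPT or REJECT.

start: ε-closure({0}) = {0}
'b' @ 1: {1,2,4,6}
'a' @ 2: {3,7}  [accepting]
'b' @ 3: {}  — no active states
rest 'ba' ignored (set empty)
end set {} — state 3 not in

Answer: REJECT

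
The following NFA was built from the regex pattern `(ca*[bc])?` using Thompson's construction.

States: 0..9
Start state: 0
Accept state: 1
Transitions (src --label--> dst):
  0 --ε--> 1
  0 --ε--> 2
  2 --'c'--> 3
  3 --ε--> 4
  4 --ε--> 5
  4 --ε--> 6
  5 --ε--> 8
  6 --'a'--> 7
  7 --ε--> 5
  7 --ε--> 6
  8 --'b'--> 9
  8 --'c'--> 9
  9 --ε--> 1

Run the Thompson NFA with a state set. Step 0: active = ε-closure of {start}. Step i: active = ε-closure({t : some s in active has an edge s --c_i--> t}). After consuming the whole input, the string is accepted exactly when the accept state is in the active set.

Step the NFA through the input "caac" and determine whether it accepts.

start: ε-closure({0}) = {0,1,2}
'c' @ 1: {3,4,5,6,8}
'a' @ 2: {5,6,7,8}
'a' @ 3: {5,6,7,8}
'c' @ 4: {1,9}  (accept∈set)
end set {1,9} — state 1 in

Answer: ACCEPT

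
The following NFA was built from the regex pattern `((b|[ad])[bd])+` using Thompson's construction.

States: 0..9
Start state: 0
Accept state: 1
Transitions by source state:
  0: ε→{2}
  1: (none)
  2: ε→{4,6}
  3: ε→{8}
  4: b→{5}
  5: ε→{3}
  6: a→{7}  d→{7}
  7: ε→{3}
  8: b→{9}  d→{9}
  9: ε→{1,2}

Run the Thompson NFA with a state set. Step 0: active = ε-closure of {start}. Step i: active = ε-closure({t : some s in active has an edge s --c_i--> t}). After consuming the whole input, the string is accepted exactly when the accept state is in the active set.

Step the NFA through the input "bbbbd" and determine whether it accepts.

Answer: REJECT

Steps:
start: ε-closure({0}) = {0,2,4,6}
'b' @ 1: {3,5,8}
'b' @ 2: {1,2,4,6,9}  (accept∈set)
'b' @ 3: {3,5,8}
'b' @ 4: {1,2,4,6,9}  (accept∈set)
'd' @ 5: {3,7,8}
after full input: {3,7,8}  (accept=1 not in)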